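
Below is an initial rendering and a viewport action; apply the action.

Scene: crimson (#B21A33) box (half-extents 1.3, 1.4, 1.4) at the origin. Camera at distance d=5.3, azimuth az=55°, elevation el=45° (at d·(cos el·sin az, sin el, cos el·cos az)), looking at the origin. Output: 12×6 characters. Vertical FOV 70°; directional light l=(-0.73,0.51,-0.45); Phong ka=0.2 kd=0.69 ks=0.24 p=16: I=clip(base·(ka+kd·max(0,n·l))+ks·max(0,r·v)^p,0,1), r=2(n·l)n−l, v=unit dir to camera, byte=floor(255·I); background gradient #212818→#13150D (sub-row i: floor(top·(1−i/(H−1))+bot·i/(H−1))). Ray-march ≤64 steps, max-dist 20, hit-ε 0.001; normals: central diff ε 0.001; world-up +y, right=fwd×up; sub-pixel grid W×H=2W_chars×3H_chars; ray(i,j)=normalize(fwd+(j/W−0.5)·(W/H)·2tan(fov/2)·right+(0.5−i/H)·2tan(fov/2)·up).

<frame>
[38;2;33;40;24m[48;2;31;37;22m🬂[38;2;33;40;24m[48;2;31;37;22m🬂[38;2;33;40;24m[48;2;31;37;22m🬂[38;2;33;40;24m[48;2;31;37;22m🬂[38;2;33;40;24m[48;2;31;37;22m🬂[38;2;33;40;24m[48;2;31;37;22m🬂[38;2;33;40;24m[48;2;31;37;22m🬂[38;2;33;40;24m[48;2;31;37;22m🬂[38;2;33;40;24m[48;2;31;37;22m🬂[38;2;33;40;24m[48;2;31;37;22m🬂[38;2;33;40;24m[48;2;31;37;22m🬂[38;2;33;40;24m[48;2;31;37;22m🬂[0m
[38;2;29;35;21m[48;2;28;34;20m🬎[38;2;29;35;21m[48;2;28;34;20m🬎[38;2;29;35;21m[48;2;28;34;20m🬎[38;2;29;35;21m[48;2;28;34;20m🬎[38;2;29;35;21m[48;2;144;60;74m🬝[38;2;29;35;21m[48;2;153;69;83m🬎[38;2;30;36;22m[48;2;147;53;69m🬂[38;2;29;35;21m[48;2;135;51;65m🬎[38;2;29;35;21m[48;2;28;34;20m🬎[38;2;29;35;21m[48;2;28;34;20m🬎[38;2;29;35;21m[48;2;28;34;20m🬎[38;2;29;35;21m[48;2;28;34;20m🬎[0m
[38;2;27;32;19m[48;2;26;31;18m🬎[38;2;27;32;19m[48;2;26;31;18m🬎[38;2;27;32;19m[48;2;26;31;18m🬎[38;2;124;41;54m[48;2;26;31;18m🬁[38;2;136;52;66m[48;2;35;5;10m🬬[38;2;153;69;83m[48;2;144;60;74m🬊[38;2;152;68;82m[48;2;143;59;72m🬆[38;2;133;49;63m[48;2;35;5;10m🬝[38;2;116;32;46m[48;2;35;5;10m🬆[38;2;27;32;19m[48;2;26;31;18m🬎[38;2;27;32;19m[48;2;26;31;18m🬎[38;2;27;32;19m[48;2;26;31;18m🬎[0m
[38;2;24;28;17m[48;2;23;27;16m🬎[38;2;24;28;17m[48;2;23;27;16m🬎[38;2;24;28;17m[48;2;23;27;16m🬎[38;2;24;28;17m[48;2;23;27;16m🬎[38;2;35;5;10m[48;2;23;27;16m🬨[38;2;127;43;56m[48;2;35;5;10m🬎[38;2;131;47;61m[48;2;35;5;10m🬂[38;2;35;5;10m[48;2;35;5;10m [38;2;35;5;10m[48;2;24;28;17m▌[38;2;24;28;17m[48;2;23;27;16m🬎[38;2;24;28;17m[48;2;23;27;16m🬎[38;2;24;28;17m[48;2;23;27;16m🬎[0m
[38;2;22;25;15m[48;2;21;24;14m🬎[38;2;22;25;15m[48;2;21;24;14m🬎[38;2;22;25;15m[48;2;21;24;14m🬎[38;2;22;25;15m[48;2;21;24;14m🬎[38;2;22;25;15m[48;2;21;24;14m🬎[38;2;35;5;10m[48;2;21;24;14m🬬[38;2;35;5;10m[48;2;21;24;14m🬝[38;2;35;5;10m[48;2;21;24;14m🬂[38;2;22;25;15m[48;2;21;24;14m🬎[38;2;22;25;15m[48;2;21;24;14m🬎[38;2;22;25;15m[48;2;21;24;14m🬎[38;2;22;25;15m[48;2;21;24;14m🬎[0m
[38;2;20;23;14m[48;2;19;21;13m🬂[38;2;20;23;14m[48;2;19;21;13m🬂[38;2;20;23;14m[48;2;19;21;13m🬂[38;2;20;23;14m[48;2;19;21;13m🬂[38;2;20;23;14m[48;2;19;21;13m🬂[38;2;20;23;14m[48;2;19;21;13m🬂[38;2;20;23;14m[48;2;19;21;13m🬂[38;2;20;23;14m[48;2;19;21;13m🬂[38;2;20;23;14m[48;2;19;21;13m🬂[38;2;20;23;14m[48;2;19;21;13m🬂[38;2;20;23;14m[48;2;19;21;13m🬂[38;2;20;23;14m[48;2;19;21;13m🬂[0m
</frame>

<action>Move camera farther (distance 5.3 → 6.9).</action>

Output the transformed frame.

<frame>
[38;2;33;40;24m[48;2;31;37;22m🬂[38;2;33;40;24m[48;2;31;37;22m🬂[38;2;33;40;24m[48;2;31;37;22m🬂[38;2;33;40;24m[48;2;31;37;22m🬂[38;2;33;40;24m[48;2;31;37;22m🬂[38;2;33;40;24m[48;2;31;37;22m🬂[38;2;33;40;24m[48;2;31;37;22m🬂[38;2;33;40;24m[48;2;31;37;22m🬂[38;2;33;40;24m[48;2;31;37;22m🬂[38;2;33;40;24m[48;2;31;37;22m🬂[38;2;33;40;24m[48;2;31;37;22m🬂[38;2;33;40;24m[48;2;31;37;22m🬂[0m
[38;2;29;35;21m[48;2;28;34;20m🬎[38;2;29;35;21m[48;2;28;34;20m🬎[38;2;29;35;21m[48;2;28;34;20m🬎[38;2;29;35;21m[48;2;28;34;20m🬎[38;2;29;35;21m[48;2;28;34;20m🬎[38;2;29;35;21m[48;2;28;34;20m🬎[38;2;29;35;21m[48;2;28;34;20m🬎[38;2;29;35;21m[48;2;28;34;20m🬎[38;2;29;35;21m[48;2;28;34;20m🬎[38;2;29;35;21m[48;2;28;34;20m🬎[38;2;29;35;21m[48;2;28;34;20m🬎[38;2;29;35;21m[48;2;28;34;20m🬎[0m
[38;2;27;32;19m[48;2;26;31;18m🬎[38;2;27;32;19m[48;2;26;31;18m🬎[38;2;27;32;19m[48;2;26;31;18m🬎[38;2;27;32;19m[48;2;26;31;18m🬎[38;2;141;57;71m[48;2;28;26;17m🬇[38;2;153;69;83m[48;2;144;60;74m🬊[38;2;152;68;82m[48;2;143;59;72m🬆[38;2;133;49;63m[48;2;31;19;15m🬛[38;2;27;32;19m[48;2;35;5;10m🬬[38;2;27;32;19m[48;2;26;31;18m🬎[38;2;27;32;19m[48;2;26;31;18m🬎[38;2;27;32;19m[48;2;26;31;18m🬎[0m
[38;2;24;28;17m[48;2;23;27;16m🬎[38;2;24;28;17m[48;2;23;27;16m🬎[38;2;24;28;17m[48;2;23;27;16m🬎[38;2;24;28;17m[48;2;23;27;16m🬎[38;2;23;27;16m[48;2;35;5;10m🬲[38;2;35;5;10m[48;2;133;50;63m🬺[38;2;133;49;63m[48;2;35;5;10m🬀[38;2;35;5;10m[48;2;35;5;10m [38;2;24;28;17m[48;2;23;27;16m🬎[38;2;24;28;17m[48;2;23;27;16m🬎[38;2;24;28;17m[48;2;23;27;16m🬎[38;2;24;28;17m[48;2;23;27;16m🬎[0m
[38;2;22;25;15m[48;2;21;24;14m🬎[38;2;22;25;15m[48;2;21;24;14m🬎[38;2;22;25;15m[48;2;21;24;14m🬎[38;2;22;25;15m[48;2;21;24;14m🬎[38;2;22;25;15m[48;2;21;24;14m🬎[38;2;21;24;14m[48;2;35;5;10m🬲[38;2;35;5;10m[48;2;21;24;14m🬆[38;2;22;25;15m[48;2;21;24;14m🬎[38;2;22;25;15m[48;2;21;24;14m🬎[38;2;22;25;15m[48;2;21;24;14m🬎[38;2;22;25;15m[48;2;21;24;14m🬎[38;2;22;25;15m[48;2;21;24;14m🬎[0m
[38;2;20;23;14m[48;2;19;21;13m🬂[38;2;20;23;14m[48;2;19;21;13m🬂[38;2;20;23;14m[48;2;19;21;13m🬂[38;2;20;23;14m[48;2;19;21;13m🬂[38;2;20;23;14m[48;2;19;21;13m🬂[38;2;20;23;14m[48;2;19;21;13m🬂[38;2;20;23;14m[48;2;19;21;13m🬂[38;2;20;23;14m[48;2;19;21;13m🬂[38;2;20;23;14m[48;2;19;21;13m🬂[38;2;20;23;14m[48;2;19;21;13m🬂[38;2;20;23;14m[48;2;19;21;13m🬂[38;2;20;23;14m[48;2;19;21;13m🬂[0m
</frame>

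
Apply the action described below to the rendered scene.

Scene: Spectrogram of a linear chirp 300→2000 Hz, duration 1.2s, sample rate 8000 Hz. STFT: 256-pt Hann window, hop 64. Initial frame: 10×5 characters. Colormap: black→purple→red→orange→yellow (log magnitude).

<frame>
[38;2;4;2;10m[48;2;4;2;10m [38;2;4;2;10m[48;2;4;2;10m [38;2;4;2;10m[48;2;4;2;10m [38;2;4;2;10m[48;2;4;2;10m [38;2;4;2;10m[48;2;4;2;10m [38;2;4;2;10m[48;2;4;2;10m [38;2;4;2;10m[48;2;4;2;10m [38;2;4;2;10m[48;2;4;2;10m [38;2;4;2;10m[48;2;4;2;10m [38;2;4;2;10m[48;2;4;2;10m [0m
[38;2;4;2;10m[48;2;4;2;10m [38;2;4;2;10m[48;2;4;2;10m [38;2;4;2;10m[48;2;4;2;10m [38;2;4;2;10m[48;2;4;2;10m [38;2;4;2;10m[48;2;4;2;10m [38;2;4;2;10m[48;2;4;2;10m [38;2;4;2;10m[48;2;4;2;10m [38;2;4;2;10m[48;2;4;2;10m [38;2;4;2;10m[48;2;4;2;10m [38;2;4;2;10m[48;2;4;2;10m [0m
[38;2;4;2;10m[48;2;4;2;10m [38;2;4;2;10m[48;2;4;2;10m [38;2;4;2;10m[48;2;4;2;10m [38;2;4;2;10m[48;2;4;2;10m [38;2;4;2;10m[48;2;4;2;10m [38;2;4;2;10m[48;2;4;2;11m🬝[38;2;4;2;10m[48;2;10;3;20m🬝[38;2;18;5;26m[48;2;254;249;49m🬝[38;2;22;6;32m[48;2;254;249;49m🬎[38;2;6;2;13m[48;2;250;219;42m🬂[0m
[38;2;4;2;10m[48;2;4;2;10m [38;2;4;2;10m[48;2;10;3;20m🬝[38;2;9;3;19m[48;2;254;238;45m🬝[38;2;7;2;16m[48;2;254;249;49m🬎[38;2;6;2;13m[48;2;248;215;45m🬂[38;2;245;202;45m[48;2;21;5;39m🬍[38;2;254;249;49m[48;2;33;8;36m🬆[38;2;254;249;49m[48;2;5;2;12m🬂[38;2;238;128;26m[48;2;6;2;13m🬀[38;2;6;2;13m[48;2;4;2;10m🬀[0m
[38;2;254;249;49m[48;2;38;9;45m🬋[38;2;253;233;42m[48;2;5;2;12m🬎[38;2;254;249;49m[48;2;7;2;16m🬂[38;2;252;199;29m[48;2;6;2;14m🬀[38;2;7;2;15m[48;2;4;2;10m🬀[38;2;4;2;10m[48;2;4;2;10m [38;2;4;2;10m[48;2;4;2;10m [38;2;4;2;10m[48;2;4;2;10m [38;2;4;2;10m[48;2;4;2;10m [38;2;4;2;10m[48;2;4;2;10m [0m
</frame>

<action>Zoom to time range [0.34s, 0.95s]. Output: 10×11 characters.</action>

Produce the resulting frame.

<frame>
[38;2;4;2;10m[48;2;4;2;10m [38;2;4;2;10m[48;2;4;2;10m [38;2;4;2;10m[48;2;4;2;10m [38;2;4;2;10m[48;2;4;2;10m [38;2;4;2;10m[48;2;4;2;10m [38;2;4;2;10m[48;2;4;2;10m [38;2;4;2;10m[48;2;4;2;10m [38;2;4;2;10m[48;2;4;2;10m [38;2;4;2;10m[48;2;4;2;10m [38;2;4;2;10m[48;2;4;2;10m [0m
[38;2;4;2;10m[48;2;4;2;10m [38;2;4;2;10m[48;2;4;2;10m [38;2;4;2;10m[48;2;4;2;10m [38;2;4;2;10m[48;2;4;2;10m [38;2;4;2;10m[48;2;4;2;10m [38;2;4;2;10m[48;2;4;2;10m [38;2;4;2;10m[48;2;4;2;10m [38;2;4;2;10m[48;2;4;2;10m [38;2;4;2;10m[48;2;4;2;10m [38;2;4;2;10m[48;2;4;2;10m [0m
[38;2;4;2;10m[48;2;4;2;10m [38;2;4;2;10m[48;2;4;2;10m [38;2;4;2;10m[48;2;4;2;10m [38;2;4;2;10m[48;2;4;2;10m [38;2;4;2;10m[48;2;4;2;10m [38;2;4;2;10m[48;2;4;2;10m [38;2;4;2;10m[48;2;4;2;10m [38;2;4;2;10m[48;2;4;2;10m [38;2;4;2;10m[48;2;4;2;10m [38;2;4;2;10m[48;2;4;2;10m [0m
[38;2;4;2;10m[48;2;4;2;10m [38;2;4;2;10m[48;2;4;2;10m [38;2;4;2;10m[48;2;4;2;10m [38;2;4;2;10m[48;2;4;2;10m [38;2;4;2;10m[48;2;4;2;10m [38;2;4;2;10m[48;2;4;2;10m [38;2;4;2;10m[48;2;4;2;10m [38;2;4;2;10m[48;2;4;2;10m [38;2;4;2;10m[48;2;4;2;10m [38;2;4;2;10m[48;2;4;2;10m [0m
[38;2;4;2;10m[48;2;4;2;10m [38;2;4;2;10m[48;2;4;2;10m [38;2;4;2;10m[48;2;4;2;10m [38;2;4;2;10m[48;2;4;2;10m [38;2;4;2;10m[48;2;4;2;10m [38;2;4;2;10m[48;2;4;2;10m [38;2;4;2;10m[48;2;4;2;10m [38;2;4;2;10m[48;2;4;2;10m [38;2;4;2;10m[48;2;4;2;10m [38;2;4;2;10m[48;2;4;2;10m [0m
[38;2;4;2;10m[48;2;4;2;10m [38;2;4;2;10m[48;2;4;2;10m [38;2;4;2;10m[48;2;4;2;10m [38;2;4;2;10m[48;2;4;2;10m [38;2;4;2;10m[48;2;4;2;10m [38;2;4;2;10m[48;2;4;2;10m [38;2;4;2;10m[48;2;4;2;10m [38;2;4;2;10m[48;2;4;2;10m [38;2;4;2;10m[48;2;4;2;11m🬎[38;2;4;2;10m[48;2;6;2;13m🬝[0m
[38;2;4;2;10m[48;2;4;2;10m [38;2;4;2;10m[48;2;4;2;10m [38;2;4;2;10m[48;2;4;2;10m [38;2;4;2;10m[48;2;4;2;11m🬝[38;2;4;2;10m[48;2;5;2;12m🬝[38;2;4;2;10m[48;2;6;2;14m🬎[38;2;5;2;12m[48;2;27;6;49m🬝[38;2;32;8;28m[48;2;252;195;27m🬝[38;2;32;8;41m[48;2;254;248;49m🬎[38;2;18;4;34m[48;2;253;233;42m🬂[0m
[38;2;4;2;10m[48;2;5;2;12m🬎[38;2;4;2;11m[48;2;14;4;28m🬝[38;2;10;3;20m[48;2;145;37;83m🬝[38;2;13;3;25m[48;2;254;239;45m🬎[38;2;54;14;41m[48;2;254;242;46m🬆[38;2;113;29;71m[48;2;253;236;44m🬡[38;2;253;233;42m[48;2;22;5;40m🬎[38;2;254;249;49m[48;2;54;14;40m🬂[38;2;254;240;46m[48;2;41;11;29m🬀[38;2;32;7;57m[48;2;6;2;14m🬀[0m
[38;2;12;3;24m[48;2;246;211;48m🬂[38;2;64;15;70m[48;2;244;186;39m🬟[38;2;252;224;39m[48;2;13;3;26m🬎[38;2;253;230;41m[48;2;32;8;36m🬂[38;2;169;43;82m[48;2;10;3;21m🬀[38;2;10;3;21m[48;2;5;2;11m🬀[38;2;5;2;12m[48;2;4;2;10m🬂[38;2;4;2;11m[48;2;4;2;10m🬀[38;2;4;2;10m[48;2;4;2;10m [38;2;4;2;10m[48;2;4;2;10m [0m
[38;2;44;10;78m[48;2;7;2;15m🬀[38;2;8;2;17m[48;2;4;2;10m🬂[38;2;5;2;11m[48;2;4;2;10m🬂[38;2;4;2;11m[48;2;4;2;10m🬀[38;2;4;2;10m[48;2;4;2;10m [38;2;4;2;10m[48;2;4;2;10m [38;2;4;2;10m[48;2;4;2;10m [38;2;4;2;10m[48;2;4;2;10m [38;2;4;2;10m[48;2;4;2;10m [38;2;4;2;10m[48;2;4;2;10m [0m
[38;2;4;2;10m[48;2;4;2;10m [38;2;4;2;10m[48;2;4;2;10m [38;2;4;2;10m[48;2;4;2;10m [38;2;4;2;10m[48;2;4;2;10m [38;2;4;2;10m[48;2;4;2;10m [38;2;4;2;10m[48;2;4;2;10m [38;2;4;2;10m[48;2;4;2;10m [38;2;4;2;10m[48;2;4;2;10m [38;2;4;2;10m[48;2;4;2;10m [38;2;4;2;10m[48;2;4;2;10m [0m
</frame>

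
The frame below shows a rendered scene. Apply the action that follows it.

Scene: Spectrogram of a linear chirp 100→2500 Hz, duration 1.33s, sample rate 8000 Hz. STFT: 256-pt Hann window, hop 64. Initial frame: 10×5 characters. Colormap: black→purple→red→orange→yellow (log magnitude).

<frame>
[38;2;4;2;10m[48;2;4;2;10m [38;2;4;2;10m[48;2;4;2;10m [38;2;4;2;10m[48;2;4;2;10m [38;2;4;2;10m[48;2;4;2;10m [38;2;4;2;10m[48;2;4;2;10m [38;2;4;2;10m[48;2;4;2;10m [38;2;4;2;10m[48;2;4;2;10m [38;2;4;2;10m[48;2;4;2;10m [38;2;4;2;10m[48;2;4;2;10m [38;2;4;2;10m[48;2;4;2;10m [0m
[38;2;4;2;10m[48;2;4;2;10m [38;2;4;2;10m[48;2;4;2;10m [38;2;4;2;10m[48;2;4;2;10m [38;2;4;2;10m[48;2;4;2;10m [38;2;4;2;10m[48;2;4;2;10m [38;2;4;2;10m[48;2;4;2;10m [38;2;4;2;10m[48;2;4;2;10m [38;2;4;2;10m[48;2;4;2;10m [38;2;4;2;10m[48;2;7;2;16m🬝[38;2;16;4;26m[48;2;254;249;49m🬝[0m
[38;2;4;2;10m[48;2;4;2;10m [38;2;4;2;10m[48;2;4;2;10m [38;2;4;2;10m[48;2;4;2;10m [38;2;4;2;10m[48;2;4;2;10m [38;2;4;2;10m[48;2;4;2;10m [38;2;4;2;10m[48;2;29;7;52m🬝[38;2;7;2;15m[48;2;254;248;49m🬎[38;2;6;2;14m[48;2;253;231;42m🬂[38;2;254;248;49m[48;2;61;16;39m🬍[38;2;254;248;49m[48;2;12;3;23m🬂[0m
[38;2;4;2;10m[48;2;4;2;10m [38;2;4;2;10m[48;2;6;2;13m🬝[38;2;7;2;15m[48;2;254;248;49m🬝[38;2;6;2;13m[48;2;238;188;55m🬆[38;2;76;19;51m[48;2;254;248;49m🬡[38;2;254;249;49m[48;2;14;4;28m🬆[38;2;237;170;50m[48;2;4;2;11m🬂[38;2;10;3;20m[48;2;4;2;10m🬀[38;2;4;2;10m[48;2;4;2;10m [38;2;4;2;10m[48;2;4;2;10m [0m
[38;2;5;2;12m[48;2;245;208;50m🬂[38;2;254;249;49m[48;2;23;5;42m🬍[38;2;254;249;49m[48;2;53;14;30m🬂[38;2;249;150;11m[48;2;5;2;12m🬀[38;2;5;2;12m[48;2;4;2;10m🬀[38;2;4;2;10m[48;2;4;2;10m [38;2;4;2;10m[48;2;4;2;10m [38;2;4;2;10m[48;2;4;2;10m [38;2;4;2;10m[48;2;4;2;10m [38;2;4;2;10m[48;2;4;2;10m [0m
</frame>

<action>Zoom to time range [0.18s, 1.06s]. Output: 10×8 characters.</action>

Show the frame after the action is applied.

<frame>
[38;2;4;2;10m[48;2;4;2;10m [38;2;4;2;10m[48;2;4;2;10m [38;2;4;2;10m[48;2;4;2;10m [38;2;4;2;10m[48;2;4;2;10m [38;2;4;2;10m[48;2;4;2;10m [38;2;4;2;10m[48;2;4;2;10m [38;2;4;2;10m[48;2;4;2;10m [38;2;4;2;10m[48;2;4;2;10m [38;2;4;2;10m[48;2;4;2;10m [38;2;4;2;10m[48;2;4;2;10m [0m
[38;2;4;2;10m[48;2;4;2;10m [38;2;4;2;10m[48;2;4;2;10m [38;2;4;2;10m[48;2;4;2;10m [38;2;4;2;10m[48;2;4;2;10m [38;2;4;2;10m[48;2;4;2;10m [38;2;4;2;10m[48;2;4;2;10m [38;2;4;2;10m[48;2;4;2;10m [38;2;4;2;10m[48;2;4;2;10m [38;2;4;2;10m[48;2;4;2;10m [38;2;4;2;10m[48;2;4;2;10m [0m
[38;2;4;2;10m[48;2;4;2;10m [38;2;4;2;10m[48;2;4;2;10m [38;2;4;2;10m[48;2;4;2;10m [38;2;4;2;10m[48;2;4;2;10m [38;2;4;2;10m[48;2;4;2;10m [38;2;4;2;10m[48;2;4;2;10m [38;2;4;2;10m[48;2;4;2;10m [38;2;4;2;10m[48;2;4;2;10m [38;2;4;2;10m[48;2;4;2;10m [38;2;4;2;10m[48;2;4;2;10m [0m
[38;2;4;2;10m[48;2;4;2;10m [38;2;4;2;10m[48;2;4;2;10m [38;2;4;2;10m[48;2;4;2;10m [38;2;4;2;10m[48;2;4;2;10m [38;2;4;2;10m[48;2;4;2;10m [38;2;4;2;10m[48;2;4;2;10m [38;2;4;2;10m[48;2;4;2;10m [38;2;4;2;10m[48;2;4;2;11m🬝[38;2;4;2;10m[48;2;7;2;16m🬝[38;2;8;2;17m[48;2;252;193;27m🬝[0m
[38;2;4;2;10m[48;2;4;2;10m [38;2;4;2;10m[48;2;4;2;10m [38;2;4;2;10m[48;2;4;2;10m [38;2;4;2;10m[48;2;4;2;10m [38;2;4;2;10m[48;2;5;2;11m🬝[38;2;4;2;10m[48;2;10;3;21m🬝[38;2;22;6;27m[48;2;254;247;48m🬝[38;2;14;3;27m[48;2;253;223;38m🬆[38;2;34;8;60m[48;2;253;231;41m🬟[38;2;254;245;48m[48;2;23;5;41m🬆[0m
[38;2;4;2;10m[48;2;4;2;10m [38;2;4;2;10m[48;2;5;2;12m🬝[38;2;4;2;11m[48;2;26;6;48m🬝[38;2;7;2;15m[48;2;253;228;40m🬎[38;2;53;13;42m[48;2;254;248;49m🬆[38;2;254;248;49m[48;2;114;29;65m🬍[38;2;243;197;49m[48;2;9;2;19m🬆[38;2;214;80;60m[48;2;7;2;15m🬀[38;2;7;2;15m[48;2;4;2;10m🬀[38;2;4;2;11m[48;2;4;2;10m🬀[0m
[38;2;12;3;25m[48;2;254;248;49m🬎[38;2;20;5;38m[48;2;253;231;42m🬂[38;2;253;232;42m[48;2;22;5;40m🬎[38;2;253;238;45m[48;2;15;4;29m🬂[38;2;40;9;70m[48;2;5;2;12m🬀[38;2;5;2;12m[48;2;4;2;10m🬀[38;2;4;2;10m[48;2;4;2;10m [38;2;4;2;10m[48;2;4;2;10m [38;2;4;2;10m[48;2;4;2;10m [38;2;4;2;10m[48;2;4;2;10m [0m
[38;2;228;154;61m[48;2;7;2;16m🬂[38;2;15;4;29m[48;2;4;2;11m🬀[38;2;4;2;11m[48;2;4;2;10m🬂[38;2;4;2;10m[48;2;4;2;10m [38;2;4;2;10m[48;2;4;2;10m [38;2;4;2;10m[48;2;4;2;10m [38;2;4;2;10m[48;2;4;2;10m [38;2;4;2;10m[48;2;4;2;10m [38;2;4;2;10m[48;2;4;2;10m [38;2;4;2;10m[48;2;4;2;10m [0m
</frame>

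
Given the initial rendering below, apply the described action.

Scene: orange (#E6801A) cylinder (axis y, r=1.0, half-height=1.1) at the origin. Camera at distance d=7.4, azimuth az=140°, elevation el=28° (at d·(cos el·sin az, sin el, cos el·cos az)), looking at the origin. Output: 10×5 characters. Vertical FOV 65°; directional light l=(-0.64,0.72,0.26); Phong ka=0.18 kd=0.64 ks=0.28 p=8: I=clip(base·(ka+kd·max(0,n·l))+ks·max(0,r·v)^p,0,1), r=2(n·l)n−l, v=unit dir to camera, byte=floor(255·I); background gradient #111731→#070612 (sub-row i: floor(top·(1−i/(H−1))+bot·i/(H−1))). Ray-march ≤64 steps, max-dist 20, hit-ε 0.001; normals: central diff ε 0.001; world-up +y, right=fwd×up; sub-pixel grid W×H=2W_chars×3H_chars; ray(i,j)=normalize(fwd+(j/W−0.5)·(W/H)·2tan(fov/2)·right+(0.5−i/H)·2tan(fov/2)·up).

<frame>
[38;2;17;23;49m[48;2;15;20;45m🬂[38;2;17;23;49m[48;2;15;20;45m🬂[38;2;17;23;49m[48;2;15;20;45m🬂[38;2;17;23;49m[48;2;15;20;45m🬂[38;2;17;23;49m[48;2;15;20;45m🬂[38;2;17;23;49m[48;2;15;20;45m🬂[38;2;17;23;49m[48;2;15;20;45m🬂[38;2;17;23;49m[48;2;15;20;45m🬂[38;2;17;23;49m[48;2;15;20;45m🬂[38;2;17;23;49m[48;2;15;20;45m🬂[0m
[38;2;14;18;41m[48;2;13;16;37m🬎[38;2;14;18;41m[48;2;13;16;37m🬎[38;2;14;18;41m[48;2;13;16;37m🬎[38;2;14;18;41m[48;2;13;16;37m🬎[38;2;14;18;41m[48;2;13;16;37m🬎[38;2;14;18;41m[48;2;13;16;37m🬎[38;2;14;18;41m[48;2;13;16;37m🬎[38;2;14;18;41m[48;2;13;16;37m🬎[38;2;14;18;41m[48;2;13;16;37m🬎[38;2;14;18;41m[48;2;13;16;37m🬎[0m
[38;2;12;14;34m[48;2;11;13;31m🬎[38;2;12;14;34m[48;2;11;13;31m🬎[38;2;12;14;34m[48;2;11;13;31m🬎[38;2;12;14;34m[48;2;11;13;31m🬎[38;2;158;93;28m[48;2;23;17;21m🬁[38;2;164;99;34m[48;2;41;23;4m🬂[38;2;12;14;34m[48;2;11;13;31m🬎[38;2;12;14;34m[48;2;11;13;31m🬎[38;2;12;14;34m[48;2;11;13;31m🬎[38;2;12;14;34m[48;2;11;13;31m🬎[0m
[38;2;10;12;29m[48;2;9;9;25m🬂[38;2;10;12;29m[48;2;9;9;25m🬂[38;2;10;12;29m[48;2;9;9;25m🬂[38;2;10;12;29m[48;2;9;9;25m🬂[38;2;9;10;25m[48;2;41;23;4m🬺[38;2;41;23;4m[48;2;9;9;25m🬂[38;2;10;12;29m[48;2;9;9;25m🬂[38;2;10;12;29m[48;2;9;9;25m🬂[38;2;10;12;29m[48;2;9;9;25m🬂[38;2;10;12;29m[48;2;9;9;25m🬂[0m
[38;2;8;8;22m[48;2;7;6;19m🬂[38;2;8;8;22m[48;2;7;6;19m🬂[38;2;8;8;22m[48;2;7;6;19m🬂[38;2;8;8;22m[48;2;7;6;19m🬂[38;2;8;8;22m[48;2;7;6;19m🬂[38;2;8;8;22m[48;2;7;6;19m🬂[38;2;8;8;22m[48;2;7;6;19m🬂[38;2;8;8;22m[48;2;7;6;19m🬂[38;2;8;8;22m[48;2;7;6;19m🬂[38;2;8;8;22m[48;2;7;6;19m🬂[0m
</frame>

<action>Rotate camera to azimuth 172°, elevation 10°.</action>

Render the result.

<frame>
[38;2;17;23;49m[48;2;15;20;45m🬂[38;2;17;23;49m[48;2;15;20;45m🬂[38;2;17;23;49m[48;2;15;20;45m🬂[38;2;17;23;49m[48;2;15;20;45m🬂[38;2;17;23;49m[48;2;15;20;45m🬂[38;2;17;23;49m[48;2;15;20;45m🬂[38;2;17;23;49m[48;2;15;20;45m🬂[38;2;17;23;49m[48;2;15;20;45m🬂[38;2;17;23;49m[48;2;15;20;45m🬂[38;2;17;23;49m[48;2;15;20;45m🬂[0m
[38;2;14;18;41m[48;2;13;16;37m🬎[38;2;14;18;41m[48;2;13;16;37m🬎[38;2;14;18;41m[48;2;13;16;37m🬎[38;2;14;18;41m[48;2;13;16;37m🬎[38;2;14;18;41m[48;2;13;16;37m🬎[38;2;14;18;41m[48;2;13;16;37m🬎[38;2;14;18;41m[48;2;13;16;37m🬎[38;2;14;18;41m[48;2;13;16;37m🬎[38;2;14;18;41m[48;2;13;16;37m🬎[38;2;14;18;41m[48;2;13;16;37m🬎[0m
[38;2;12;14;34m[48;2;11;13;31m🬎[38;2;12;14;34m[48;2;11;13;31m🬎[38;2;12;14;34m[48;2;11;13;31m🬎[38;2;12;14;34m[48;2;11;13;31m🬎[38;2;11;14;33m[48;2;41;23;4m▌[38;2;41;23;4m[48;2;47;26;5m▌[38;2;12;14;34m[48;2;11;13;31m🬎[38;2;12;14;34m[48;2;11;13;31m🬎[38;2;12;14;34m[48;2;11;13;31m🬎[38;2;12;14;34m[48;2;11;13;31m🬎[0m
[38;2;10;12;29m[48;2;9;9;25m🬂[38;2;10;12;29m[48;2;9;9;25m🬂[38;2;10;12;29m[48;2;9;9;25m🬂[38;2;10;12;29m[48;2;9;9;25m🬂[38;2;9;10;25m[48;2;41;23;4m🬺[38;2;45;25;4m[48;2;9;9;25m🬂[38;2;10;12;29m[48;2;9;9;25m🬂[38;2;10;12;29m[48;2;9;9;25m🬂[38;2;10;12;29m[48;2;9;9;25m🬂[38;2;10;12;29m[48;2;9;9;25m🬂[0m
[38;2;8;8;22m[48;2;7;6;19m🬂[38;2;8;8;22m[48;2;7;6;19m🬂[38;2;8;8;22m[48;2;7;6;19m🬂[38;2;8;8;22m[48;2;7;6;19m🬂[38;2;8;8;22m[48;2;7;6;19m🬂[38;2;8;8;22m[48;2;7;6;19m🬂[38;2;8;8;22m[48;2;7;6;19m🬂[38;2;8;8;22m[48;2;7;6;19m🬂[38;2;8;8;22m[48;2;7;6;19m🬂[38;2;8;8;22m[48;2;7;6;19m🬂[0m
</frame>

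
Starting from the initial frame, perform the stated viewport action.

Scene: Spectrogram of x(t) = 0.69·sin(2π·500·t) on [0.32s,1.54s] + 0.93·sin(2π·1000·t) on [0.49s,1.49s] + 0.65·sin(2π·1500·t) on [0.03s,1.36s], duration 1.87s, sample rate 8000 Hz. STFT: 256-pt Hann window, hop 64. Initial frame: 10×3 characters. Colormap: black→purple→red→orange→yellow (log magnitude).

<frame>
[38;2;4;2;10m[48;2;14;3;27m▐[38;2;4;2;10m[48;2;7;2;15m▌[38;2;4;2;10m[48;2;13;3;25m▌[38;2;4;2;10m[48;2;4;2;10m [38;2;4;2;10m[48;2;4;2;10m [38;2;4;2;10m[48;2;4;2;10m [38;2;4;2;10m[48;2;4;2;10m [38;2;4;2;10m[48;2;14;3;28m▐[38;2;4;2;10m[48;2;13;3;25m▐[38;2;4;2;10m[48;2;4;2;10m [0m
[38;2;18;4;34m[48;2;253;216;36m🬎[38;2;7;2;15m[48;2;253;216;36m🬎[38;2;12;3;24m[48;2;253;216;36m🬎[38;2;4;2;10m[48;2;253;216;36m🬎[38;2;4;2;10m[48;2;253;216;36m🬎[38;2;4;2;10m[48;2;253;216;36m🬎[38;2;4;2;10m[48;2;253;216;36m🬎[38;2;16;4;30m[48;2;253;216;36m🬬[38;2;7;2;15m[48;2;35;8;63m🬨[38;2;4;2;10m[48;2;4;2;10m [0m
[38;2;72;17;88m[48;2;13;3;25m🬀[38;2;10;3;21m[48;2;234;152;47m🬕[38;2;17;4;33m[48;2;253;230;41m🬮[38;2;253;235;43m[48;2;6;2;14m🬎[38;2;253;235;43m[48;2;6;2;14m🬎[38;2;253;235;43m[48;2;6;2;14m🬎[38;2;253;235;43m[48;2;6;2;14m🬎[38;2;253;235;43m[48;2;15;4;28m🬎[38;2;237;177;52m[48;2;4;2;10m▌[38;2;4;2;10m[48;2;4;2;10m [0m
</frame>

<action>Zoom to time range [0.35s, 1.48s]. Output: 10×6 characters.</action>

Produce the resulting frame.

<frame>
[38;2;4;2;10m[48;2;4;2;10m [38;2;11;3;22m[48;2;4;2;10m▌[38;2;4;2;10m[48;2;4;2;10m [38;2;4;2;10m[48;2;4;2;10m [38;2;4;2;10m[48;2;4;2;10m [38;2;4;2;10m[48;2;4;2;10m [38;2;4;2;10m[48;2;4;2;10m [38;2;4;2;10m[48;2;4;2;10m [38;2;4;2;10m[48;2;4;2;10m [38;2;4;2;10m[48;2;12;3;25m▐[0m
[38;2;4;2;10m[48;2;4;2;10m [38;2;4;2;10m[48;2;12;3;24m▐[38;2;4;2;10m[48;2;4;2;10m [38;2;4;2;10m[48;2;4;2;10m [38;2;4;2;10m[48;2;4;2;10m [38;2;4;2;10m[48;2;4;2;10m [38;2;4;2;10m[48;2;4;2;10m [38;2;4;2;10m[48;2;4;2;10m [38;2;4;2;10m[48;2;4;2;10m [38;2;4;2;10m[48;2;15;4;29m▐[0m
[38;2;4;2;10m[48;2;4;2;10m [38;2;4;2;10m[48;2;16;4;31m▐[38;2;4;2;10m[48;2;4;2;10m [38;2;4;2;10m[48;2;4;2;10m [38;2;4;2;10m[48;2;4;2;10m [38;2;4;2;10m[48;2;4;2;10m [38;2;4;2;10m[48;2;4;2;10m [38;2;4;2;10m[48;2;4;2;10m [38;2;4;2;10m[48;2;4;2;10m [38;2;4;2;10m[48;2;23;5;43m▐[0m
[38;2;5;2;12m[48;2;253;216;36m🬎[38;2;16;4;30m[48;2;253;216;36m🬎[38;2;5;2;12m[48;2;253;216;36m🬎[38;2;5;2;12m[48;2;253;216;36m🬎[38;2;5;2;12m[48;2;253;216;36m🬎[38;2;5;2;12m[48;2;253;216;36m🬎[38;2;5;2;12m[48;2;253;216;36m🬎[38;2;5;2;12m[48;2;253;216;36m🬎[38;2;5;2;12m[48;2;253;216;36m🬎[38;2;14;4;26m[48;2;230;140;50m🬨[0m
[38;2;4;2;10m[48;2;4;2;10m [38;2;70;18;47m[48;2;254;249;49m🬰[38;2;4;2;11m[48;2;254;249;49m🬰[38;2;4;2;11m[48;2;254;249;49m🬰[38;2;4;2;11m[48;2;254;249;49m🬰[38;2;4;2;11m[48;2;254;249;49m🬰[38;2;4;2;11m[48;2;254;249;49m🬰[38;2;4;2;11m[48;2;254;249;49m🬰[38;2;4;2;11m[48;2;254;249;49m🬰[38;2;27;7;40m[48;2;254;249;49m🬰[0m
[38;2;253;221;38m[48;2;5;2;12m🬂[38;2;253;221;38m[48;2;22;5;40m🬂[38;2;253;221;38m[48;2;5;2;12m🬂[38;2;253;221;38m[48;2;5;2;12m🬂[38;2;253;221;38m[48;2;5;2;12m🬂[38;2;253;221;38m[48;2;5;2;12m🬂[38;2;253;221;38m[48;2;5;2;12m🬂[38;2;253;221;38m[48;2;5;2;12m🬂[38;2;253;221;38m[48;2;5;2;12m🬂[38;2;253;221;38m[48;2;14;3;27m🬂[0m
</frame>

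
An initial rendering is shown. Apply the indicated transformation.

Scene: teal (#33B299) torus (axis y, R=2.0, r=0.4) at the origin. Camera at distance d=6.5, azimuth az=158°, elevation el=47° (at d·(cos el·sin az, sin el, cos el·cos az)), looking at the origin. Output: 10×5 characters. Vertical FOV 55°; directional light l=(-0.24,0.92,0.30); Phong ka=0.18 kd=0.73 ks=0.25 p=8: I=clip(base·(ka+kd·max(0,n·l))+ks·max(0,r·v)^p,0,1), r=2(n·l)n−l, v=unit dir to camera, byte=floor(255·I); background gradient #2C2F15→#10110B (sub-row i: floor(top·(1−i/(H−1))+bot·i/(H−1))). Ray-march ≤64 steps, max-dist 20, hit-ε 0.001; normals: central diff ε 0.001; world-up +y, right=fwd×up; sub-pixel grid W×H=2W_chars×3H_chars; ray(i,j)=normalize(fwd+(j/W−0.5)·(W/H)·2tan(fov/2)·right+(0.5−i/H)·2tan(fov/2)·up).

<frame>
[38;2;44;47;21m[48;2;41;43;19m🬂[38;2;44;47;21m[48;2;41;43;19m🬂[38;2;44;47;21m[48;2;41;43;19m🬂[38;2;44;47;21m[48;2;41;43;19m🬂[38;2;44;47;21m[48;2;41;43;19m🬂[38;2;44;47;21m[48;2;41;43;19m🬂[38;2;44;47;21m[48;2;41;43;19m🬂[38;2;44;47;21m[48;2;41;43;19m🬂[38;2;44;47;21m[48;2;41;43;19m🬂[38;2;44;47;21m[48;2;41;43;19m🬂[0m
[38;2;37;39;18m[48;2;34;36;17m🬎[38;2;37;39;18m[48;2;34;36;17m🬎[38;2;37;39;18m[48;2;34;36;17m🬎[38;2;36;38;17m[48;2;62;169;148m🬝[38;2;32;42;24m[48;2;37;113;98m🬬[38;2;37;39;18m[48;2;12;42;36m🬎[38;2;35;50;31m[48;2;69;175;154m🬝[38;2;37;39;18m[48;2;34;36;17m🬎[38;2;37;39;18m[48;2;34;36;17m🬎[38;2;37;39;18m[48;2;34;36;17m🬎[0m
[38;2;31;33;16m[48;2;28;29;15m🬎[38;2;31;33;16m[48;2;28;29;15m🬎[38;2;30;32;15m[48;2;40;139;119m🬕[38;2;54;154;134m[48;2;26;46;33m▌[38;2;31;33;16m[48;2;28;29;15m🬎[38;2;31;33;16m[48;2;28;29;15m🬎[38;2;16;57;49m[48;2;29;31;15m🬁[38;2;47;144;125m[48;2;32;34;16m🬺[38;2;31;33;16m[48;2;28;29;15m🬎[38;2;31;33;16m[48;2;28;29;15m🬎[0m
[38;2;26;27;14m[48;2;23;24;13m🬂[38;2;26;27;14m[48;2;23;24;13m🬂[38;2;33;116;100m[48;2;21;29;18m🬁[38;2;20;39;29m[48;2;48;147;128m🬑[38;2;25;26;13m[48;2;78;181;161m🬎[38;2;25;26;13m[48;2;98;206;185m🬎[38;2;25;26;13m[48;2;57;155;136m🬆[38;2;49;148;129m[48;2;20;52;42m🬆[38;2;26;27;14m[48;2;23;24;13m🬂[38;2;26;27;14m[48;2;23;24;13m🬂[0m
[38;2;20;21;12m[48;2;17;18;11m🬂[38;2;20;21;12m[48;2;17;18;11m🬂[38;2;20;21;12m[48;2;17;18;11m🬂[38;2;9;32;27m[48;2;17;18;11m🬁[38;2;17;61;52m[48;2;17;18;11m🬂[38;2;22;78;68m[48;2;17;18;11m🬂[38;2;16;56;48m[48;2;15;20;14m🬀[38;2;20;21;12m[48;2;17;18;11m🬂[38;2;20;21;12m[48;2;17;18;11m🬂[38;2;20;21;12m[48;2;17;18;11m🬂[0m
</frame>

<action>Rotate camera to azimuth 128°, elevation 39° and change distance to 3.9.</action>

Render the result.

<frame>
[38;2;44;47;21m[48;2;41;43;19m🬂[38;2;44;47;21m[48;2;41;43;19m🬂[38;2;44;47;21m[48;2;41;43;19m🬂[38;2;44;47;21m[48;2;41;43;19m🬂[38;2;44;47;21m[48;2;41;43;19m🬂[38;2;44;47;21m[48;2;41;43;19m🬂[38;2;44;47;21m[48;2;41;43;19m🬂[38;2;44;47;21m[48;2;41;43;19m🬂[38;2;44;47;21m[48;2;41;43;19m🬂[38;2;44;47;21m[48;2;41;43;19m🬂[0m
[38;2;37;39;18m[48;2;34;36;17m🬎[38;2;36;38;17m[48;2;42;148;127m🬝[38;2;36;55;35m[48;2;61;165;145m🬥[38;2;67;151;134m[48;2;24;40;26m🬋[38;2;23;36;22m[48;2;21;71;62m🬰[38;2;23;36;22m[48;2;18;63;54m🬰[38;2;67;146;131m[48;2;24;46;33m🬇[38;2;31;49;31m[48;2;59;154;135m🬒[38;2;37;39;18m[48;2;58;158;139m🬎[38;2;37;39;18m[48;2;34;36;17m🬎[0m
[38;2;30;32;15m[48;2;42;145;124m🬕[38;2;58;162;142m[48;2;34;117;101m🬕[38;2;27;95;82m[48;2;18;35;26m🬀[38;2;9;32;27m[48;2;29;31;15m🬀[38;2;31;33;16m[48;2;28;29;15m🬎[38;2;31;33;16m[48;2;28;29;15m🬎[38;2;31;33;16m[48;2;28;29;15m🬎[38;2;14;52;44m[48;2;25;30;17m🬁[38;2;47;140;122m[48;2;15;54;46m🬨[38;2;32;34;16m[48;2;47;151;130m🬁[0m
[38;2;44;146;126m[48;2;29;104;90m▐[38;2;39;136;117m[48;2;61;170;148m🬉[38;2;42;149;128m[48;2;24;36;24m🬏[38;2;26;27;14m[48;2;23;24;13m🬂[38;2;26;27;14m[48;2;23;24;13m🬂[38;2;26;27;14m[48;2;23;24;13m🬂[38;2;26;27;14m[48;2;23;24;13m🬂[38;2;26;27;14m[48;2;23;24;13m🬂[38;2;26;61;48m[48;2;46;155;133m🬄[38;2;54;164;142m[48;2;40;138;119m▌[0m
[38;2;29;102;88m[48;2;15;34;27m🬉[38;2;54;154;134m[48;2;29;104;90m🬊[38;2;76;184;163m[48;2;44;143;123m🬌[38;2;20;21;12m[48;2;67;175;154m🬁[38;2;20;21;12m[48;2;75;186;164m🬂[38;2;20;21;12m[48;2;72;184;162m🬂[38;2;20;21;12m[48;2;68;178;156m🬂[38;2;66;173;152m[48;2;44;150;130m🬚[38;2;57;164;143m[48;2;33;118;101m🬆[38;2;33;117;101m[48;2;17;62;53m🬆[0m
</frame>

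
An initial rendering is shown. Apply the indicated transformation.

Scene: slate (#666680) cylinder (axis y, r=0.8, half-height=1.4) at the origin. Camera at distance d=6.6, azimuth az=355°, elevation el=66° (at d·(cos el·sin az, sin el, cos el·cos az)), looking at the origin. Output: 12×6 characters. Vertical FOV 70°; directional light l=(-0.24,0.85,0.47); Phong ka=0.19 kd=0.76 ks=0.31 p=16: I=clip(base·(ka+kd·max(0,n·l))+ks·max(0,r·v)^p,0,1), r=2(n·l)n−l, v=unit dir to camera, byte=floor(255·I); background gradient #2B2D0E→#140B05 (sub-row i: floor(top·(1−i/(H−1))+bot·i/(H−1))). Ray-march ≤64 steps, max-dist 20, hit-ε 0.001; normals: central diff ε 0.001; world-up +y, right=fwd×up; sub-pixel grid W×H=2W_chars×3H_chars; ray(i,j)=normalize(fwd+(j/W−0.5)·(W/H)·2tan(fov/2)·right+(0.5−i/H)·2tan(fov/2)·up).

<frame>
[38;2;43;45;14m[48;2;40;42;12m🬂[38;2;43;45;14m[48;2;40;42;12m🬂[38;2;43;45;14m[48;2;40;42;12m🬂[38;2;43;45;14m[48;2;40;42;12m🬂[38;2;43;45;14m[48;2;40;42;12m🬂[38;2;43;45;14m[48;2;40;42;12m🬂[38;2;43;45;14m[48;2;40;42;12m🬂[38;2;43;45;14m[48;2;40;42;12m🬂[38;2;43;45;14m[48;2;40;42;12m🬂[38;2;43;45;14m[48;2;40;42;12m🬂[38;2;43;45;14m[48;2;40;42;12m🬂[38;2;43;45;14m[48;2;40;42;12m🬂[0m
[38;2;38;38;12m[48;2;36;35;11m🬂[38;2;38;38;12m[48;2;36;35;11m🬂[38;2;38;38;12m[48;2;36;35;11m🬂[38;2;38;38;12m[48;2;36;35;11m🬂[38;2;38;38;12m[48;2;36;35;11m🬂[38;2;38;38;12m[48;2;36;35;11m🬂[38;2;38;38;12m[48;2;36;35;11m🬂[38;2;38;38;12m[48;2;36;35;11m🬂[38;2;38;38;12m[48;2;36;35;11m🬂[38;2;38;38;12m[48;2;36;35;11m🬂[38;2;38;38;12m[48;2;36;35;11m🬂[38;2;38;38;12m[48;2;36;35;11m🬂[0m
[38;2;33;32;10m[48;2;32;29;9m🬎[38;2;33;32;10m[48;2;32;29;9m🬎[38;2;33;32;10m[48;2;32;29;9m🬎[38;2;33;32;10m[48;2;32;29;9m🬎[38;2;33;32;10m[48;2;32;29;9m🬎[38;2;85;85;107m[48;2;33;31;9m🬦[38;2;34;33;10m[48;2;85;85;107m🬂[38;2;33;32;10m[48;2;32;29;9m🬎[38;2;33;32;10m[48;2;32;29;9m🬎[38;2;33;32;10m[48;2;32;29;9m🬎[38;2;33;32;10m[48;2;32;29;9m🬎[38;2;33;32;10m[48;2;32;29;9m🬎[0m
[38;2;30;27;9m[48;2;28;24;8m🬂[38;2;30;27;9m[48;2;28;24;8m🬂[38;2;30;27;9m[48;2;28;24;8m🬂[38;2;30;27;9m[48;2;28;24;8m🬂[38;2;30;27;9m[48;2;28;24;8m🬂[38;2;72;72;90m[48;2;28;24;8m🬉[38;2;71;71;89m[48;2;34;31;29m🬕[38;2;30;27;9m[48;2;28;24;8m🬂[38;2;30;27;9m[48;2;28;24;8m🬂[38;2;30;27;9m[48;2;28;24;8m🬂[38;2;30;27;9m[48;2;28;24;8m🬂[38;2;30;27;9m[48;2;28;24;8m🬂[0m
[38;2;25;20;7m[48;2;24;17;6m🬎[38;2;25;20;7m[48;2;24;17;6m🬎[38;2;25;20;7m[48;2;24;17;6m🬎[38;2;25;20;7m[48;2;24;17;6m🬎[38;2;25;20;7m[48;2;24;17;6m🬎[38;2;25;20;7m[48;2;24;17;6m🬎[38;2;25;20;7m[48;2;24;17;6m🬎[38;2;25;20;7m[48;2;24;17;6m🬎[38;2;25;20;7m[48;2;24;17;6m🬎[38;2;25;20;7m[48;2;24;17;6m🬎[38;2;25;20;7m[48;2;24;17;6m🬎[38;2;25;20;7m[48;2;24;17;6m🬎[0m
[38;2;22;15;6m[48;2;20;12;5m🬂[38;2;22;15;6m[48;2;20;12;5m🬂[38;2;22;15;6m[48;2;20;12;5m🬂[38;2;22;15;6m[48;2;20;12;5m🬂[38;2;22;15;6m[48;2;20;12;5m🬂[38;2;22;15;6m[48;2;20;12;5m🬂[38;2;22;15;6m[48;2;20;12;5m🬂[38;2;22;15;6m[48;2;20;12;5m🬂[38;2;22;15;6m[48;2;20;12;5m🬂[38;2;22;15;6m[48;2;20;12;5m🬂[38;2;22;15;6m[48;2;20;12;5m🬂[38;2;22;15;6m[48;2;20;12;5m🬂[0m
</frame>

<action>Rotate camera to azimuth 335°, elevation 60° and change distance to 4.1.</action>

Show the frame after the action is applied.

<frame>
[38;2;43;45;14m[48;2;40;42;12m🬂[38;2;43;45;14m[48;2;40;42;12m🬂[38;2;43;45;14m[48;2;40;42;12m🬂[38;2;43;45;14m[48;2;40;42;12m🬂[38;2;43;45;14m[48;2;40;42;12m🬂[38;2;43;45;14m[48;2;40;42;12m🬂[38;2;43;45;14m[48;2;40;42;12m🬂[38;2;43;45;14m[48;2;40;42;12m🬂[38;2;43;45;14m[48;2;40;42;12m🬂[38;2;43;45;14m[48;2;40;42;12m🬂[38;2;43;45;14m[48;2;40;42;12m🬂[38;2;43;45;14m[48;2;40;42;12m🬂[0m
[38;2;38;38;12m[48;2;36;35;11m🬂[38;2;38;38;12m[48;2;36;35;11m🬂[38;2;38;38;12m[48;2;36;35;11m🬂[38;2;38;38;12m[48;2;36;35;11m🬂[38;2;37;36;11m[48;2;85;85;107m🬝[38;2;37;37;11m[48;2;85;85;107m🬆[38;2;38;38;12m[48;2;85;85;107m🬂[38;2;37;37;11m[48;2;85;85;107m🬎[38;2;38;38;12m[48;2;36;35;11m🬂[38;2;38;38;12m[48;2;36;35;11m🬂[38;2;38;38;12m[48;2;36;35;11m🬂[38;2;38;38;12m[48;2;36;35;11m🬂[0m
[38;2;33;32;10m[48;2;32;29;9m🬎[38;2;33;32;10m[48;2;32;29;9m🬎[38;2;33;32;10m[48;2;32;29;9m🬎[38;2;33;32;10m[48;2;32;29;9m🬎[38;2;85;85;107m[48;2;35;34;21m🬉[38;2;85;85;107m[48;2;85;85;107m [38;2;85;85;107m[48;2;85;85;107m [38;2;85;85;107m[48;2;41;41;52m🬝[38;2;33;32;10m[48;2;32;29;9m🬎[38;2;33;32;10m[48;2;32;29;9m🬎[38;2;33;32;10m[48;2;32;29;9m🬎[38;2;33;32;10m[48;2;32;29;9m🬎[0m
[38;2;30;27;9m[48;2;28;24;8m🬂[38;2;30;27;9m[48;2;28;24;8m🬂[38;2;30;27;9m[48;2;28;24;8m🬂[38;2;30;27;9m[48;2;28;24;8m🬂[38;2;30;27;9m[48;2;28;24;8m🬂[38;2;56;56;70m[48;2;28;23;8m🬬[38;2;60;60;75m[48;2;57;57;72m▌[38;2;51;51;64m[48;2;28;24;8m🬄[38;2;30;27;9m[48;2;28;24;8m🬂[38;2;30;27;9m[48;2;28;24;8m🬂[38;2;30;27;9m[48;2;28;24;8m🬂[38;2;30;27;9m[48;2;28;24;8m🬂[0m
[38;2;25;20;7m[48;2;24;17;6m🬎[38;2;25;20;7m[48;2;24;17;6m🬎[38;2;25;20;7m[48;2;24;17;6m🬎[38;2;25;20;7m[48;2;24;17;6m🬎[38;2;25;20;7m[48;2;24;17;6m🬎[38;2;56;56;71m[48;2;24;18;6m🬁[38;2;57;57;72m[48;2;24;18;6m🬂[38;2;25;20;7m[48;2;24;17;6m🬎[38;2;25;20;7m[48;2;24;17;6m🬎[38;2;25;20;7m[48;2;24;17;6m🬎[38;2;25;20;7m[48;2;24;17;6m🬎[38;2;25;20;7m[48;2;24;17;6m🬎[0m
[38;2;22;15;6m[48;2;20;12;5m🬂[38;2;22;15;6m[48;2;20;12;5m🬂[38;2;22;15;6m[48;2;20;12;5m🬂[38;2;22;15;6m[48;2;20;12;5m🬂[38;2;22;15;6m[48;2;20;12;5m🬂[38;2;22;15;6m[48;2;20;12;5m🬂[38;2;22;15;6m[48;2;20;12;5m🬂[38;2;22;15;6m[48;2;20;12;5m🬂[38;2;22;15;6m[48;2;20;12;5m🬂[38;2;22;15;6m[48;2;20;12;5m🬂[38;2;22;15;6m[48;2;20;12;5m🬂[38;2;22;15;6m[48;2;20;12;5m🬂[0m
</frame>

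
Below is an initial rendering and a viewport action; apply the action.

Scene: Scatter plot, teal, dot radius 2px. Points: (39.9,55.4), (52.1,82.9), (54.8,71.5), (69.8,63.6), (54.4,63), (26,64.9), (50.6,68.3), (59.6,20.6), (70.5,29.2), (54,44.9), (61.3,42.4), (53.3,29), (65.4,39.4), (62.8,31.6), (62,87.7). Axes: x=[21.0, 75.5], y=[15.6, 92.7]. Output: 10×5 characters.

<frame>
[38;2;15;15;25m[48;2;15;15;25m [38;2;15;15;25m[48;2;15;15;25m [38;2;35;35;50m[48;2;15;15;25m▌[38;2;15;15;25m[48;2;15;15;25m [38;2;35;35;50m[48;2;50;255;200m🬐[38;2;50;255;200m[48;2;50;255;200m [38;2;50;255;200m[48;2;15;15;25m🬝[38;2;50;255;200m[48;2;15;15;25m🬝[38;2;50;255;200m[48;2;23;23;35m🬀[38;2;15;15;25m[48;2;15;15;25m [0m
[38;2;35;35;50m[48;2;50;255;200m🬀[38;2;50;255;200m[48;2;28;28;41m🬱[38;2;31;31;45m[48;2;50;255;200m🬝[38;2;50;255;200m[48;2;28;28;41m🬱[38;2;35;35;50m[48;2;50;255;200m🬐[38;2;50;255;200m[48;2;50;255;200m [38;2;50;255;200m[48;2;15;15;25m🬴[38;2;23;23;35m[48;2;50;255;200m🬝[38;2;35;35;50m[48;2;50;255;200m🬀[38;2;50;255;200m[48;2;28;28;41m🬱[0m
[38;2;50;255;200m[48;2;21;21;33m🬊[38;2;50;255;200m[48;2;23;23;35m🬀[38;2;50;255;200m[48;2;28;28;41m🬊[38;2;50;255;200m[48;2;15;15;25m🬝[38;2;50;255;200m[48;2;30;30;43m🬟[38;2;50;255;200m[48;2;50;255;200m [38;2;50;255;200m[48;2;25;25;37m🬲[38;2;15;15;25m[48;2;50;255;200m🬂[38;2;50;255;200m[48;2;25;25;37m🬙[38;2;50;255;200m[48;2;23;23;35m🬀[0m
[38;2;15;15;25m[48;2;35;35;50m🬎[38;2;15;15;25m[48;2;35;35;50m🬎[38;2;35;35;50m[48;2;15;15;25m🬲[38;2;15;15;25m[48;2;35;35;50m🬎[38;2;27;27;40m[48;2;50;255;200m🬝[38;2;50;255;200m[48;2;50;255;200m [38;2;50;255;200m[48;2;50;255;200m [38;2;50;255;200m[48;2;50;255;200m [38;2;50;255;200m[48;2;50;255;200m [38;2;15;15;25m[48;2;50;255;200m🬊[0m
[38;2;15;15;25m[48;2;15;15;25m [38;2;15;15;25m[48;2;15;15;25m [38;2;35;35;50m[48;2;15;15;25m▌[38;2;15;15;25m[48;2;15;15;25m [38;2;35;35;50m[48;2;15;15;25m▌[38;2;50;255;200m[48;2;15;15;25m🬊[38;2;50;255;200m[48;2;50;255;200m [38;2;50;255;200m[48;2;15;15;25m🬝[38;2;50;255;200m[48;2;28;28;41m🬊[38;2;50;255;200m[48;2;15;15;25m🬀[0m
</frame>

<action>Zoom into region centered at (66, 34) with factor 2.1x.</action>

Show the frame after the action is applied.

<frame>
[38;2;50;255;200m[48;2;15;15;25m🬺[38;2;15;15;25m[48;2;50;255;200m🬬[38;2;27;27;40m[48;2;50;255;200m🬝[38;2;15;15;25m[48;2;50;255;200m🬊[38;2;27;27;40m[48;2;50;255;200m🬝[38;2;15;15;25m[48;2;15;15;25m [38;2;35;35;50m[48;2;15;15;25m▌[38;2;15;15;25m[48;2;15;15;25m [38;2;35;35;50m[48;2;15;15;25m▌[38;2;15;15;25m[48;2;15;15;25m [0m
[38;2;50;255;200m[48;2;15;15;25m🬆[38;2;35;35;50m[48;2;15;15;25m🬂[38;2;50;255;200m[48;2;28;28;41m🬊[38;2;50;255;200m[48;2;50;255;200m [38;2;50;255;200m[48;2;50;255;200m [38;2;50;255;200m[48;2;25;25;37m🬛[38;2;35;35;50m[48;2;15;15;25m🬕[38;2;35;35;50m[48;2;15;15;25m🬂[38;2;35;35;50m[48;2;15;15;25m🬕[38;2;35;35;50m[48;2;15;15;25m🬂[0m
[38;2;50;255;200m[48;2;15;15;25m🬺[38;2;23;23;35m[48;2;50;255;200m🬬[38;2;27;27;40m[48;2;50;255;200m🬴[38;2;50;255;200m[48;2;50;255;200m [38;2;50;255;200m[48;2;15;15;25m🬝[38;2;21;21;33m[48;2;50;255;200m🬆[38;2;50;255;200m[48;2;15;15;25m🬺[38;2;23;23;35m[48;2;50;255;200m🬬[38;2;35;35;50m[48;2;15;15;25m🬛[38;2;15;15;25m[48;2;35;35;50m🬰[0m
[38;2;50;255;200m[48;2;28;28;41m🬆[38;2;19;19;30m[48;2;50;255;200m🬝[38;2;21;21;33m[48;2;50;255;200m🬊[38;2;23;23;35m[48;2;50;255;200m🬺[38;2;35;35;50m[48;2;15;15;25m🬲[38;2;23;23;35m[48;2;50;255;200m🬺[38;2;50;255;200m[48;2;28;28;41m🬆[38;2;15;15;25m[48;2;35;35;50m🬎[38;2;35;35;50m[48;2;15;15;25m🬲[38;2;15;15;25m[48;2;35;35;50m🬎[0m
[38;2;15;15;25m[48;2;15;15;25m [38;2;50;255;200m[48;2;15;15;25m🬊[38;2;50;255;200m[48;2;15;15;25m🬝[38;2;50;255;200m[48;2;15;15;25m🬀[38;2;35;35;50m[48;2;15;15;25m▌[38;2;15;15;25m[48;2;15;15;25m [38;2;35;35;50m[48;2;15;15;25m▌[38;2;15;15;25m[48;2;15;15;25m [38;2;35;35;50m[48;2;15;15;25m▌[38;2;15;15;25m[48;2;15;15;25m [0m
</frame>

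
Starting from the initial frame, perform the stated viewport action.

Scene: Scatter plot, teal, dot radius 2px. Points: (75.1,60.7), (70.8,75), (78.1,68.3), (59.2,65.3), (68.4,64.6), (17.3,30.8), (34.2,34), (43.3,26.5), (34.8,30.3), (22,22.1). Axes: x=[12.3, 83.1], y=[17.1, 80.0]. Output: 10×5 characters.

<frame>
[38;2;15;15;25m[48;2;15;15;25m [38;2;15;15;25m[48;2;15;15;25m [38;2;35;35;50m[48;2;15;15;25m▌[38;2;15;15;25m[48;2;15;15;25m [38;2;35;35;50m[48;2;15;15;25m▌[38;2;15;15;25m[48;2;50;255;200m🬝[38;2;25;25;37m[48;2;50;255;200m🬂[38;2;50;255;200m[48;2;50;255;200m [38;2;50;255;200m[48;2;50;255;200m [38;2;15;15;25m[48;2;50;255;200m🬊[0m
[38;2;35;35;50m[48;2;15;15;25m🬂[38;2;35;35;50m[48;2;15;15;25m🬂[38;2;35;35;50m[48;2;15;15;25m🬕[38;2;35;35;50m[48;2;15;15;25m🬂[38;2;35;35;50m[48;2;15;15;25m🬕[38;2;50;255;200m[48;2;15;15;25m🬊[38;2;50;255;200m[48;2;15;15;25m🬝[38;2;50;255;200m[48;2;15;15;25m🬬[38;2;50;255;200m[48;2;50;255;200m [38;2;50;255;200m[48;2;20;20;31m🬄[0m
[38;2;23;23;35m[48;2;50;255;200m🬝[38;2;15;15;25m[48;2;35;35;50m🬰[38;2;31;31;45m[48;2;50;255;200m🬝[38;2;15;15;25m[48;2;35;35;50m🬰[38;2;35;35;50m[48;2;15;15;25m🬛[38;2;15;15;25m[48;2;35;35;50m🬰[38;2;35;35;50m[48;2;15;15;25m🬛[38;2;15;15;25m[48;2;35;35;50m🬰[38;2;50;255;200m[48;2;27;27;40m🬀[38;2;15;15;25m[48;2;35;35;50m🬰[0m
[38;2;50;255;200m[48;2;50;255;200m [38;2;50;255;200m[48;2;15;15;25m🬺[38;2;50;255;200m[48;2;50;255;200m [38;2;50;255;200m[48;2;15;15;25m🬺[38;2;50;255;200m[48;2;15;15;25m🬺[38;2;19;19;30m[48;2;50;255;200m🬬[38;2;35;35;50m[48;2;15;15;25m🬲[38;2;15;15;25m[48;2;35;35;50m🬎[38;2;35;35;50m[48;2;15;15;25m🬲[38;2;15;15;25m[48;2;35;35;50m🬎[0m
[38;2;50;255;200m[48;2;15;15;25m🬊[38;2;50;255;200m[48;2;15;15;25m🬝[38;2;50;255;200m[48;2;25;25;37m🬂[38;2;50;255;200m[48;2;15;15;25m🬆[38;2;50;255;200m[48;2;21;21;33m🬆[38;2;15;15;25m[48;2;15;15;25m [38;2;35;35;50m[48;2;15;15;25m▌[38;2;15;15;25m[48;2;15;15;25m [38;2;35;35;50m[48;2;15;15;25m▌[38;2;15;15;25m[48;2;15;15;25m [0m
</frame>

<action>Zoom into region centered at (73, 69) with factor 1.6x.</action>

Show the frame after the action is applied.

<frame>
[38;2;15;15;25m[48;2;15;15;25m [38;2;15;15;25m[48;2;15;15;25m [38;2;35;35;50m[48;2;15;15;25m▌[38;2;15;15;25m[48;2;15;15;25m [38;2;23;23;35m[48;2;50;255;200m🬬[38;2;15;15;25m[48;2;15;15;25m [38;2;35;35;50m[48;2;15;15;25m▌[38;2;15;15;25m[48;2;15;15;25m [38;2;35;35;50m[48;2;15;15;25m▌[38;2;15;15;25m[48;2;15;15;25m [0m
[38;2;35;35;50m[48;2;15;15;25m🬂[38;2;35;35;50m[48;2;15;15;25m🬂[38;2;35;35;50m[48;2;15;15;25m🬕[38;2;50;255;200m[48;2;25;25;37m🬫[38;2;50;255;200m[48;2;50;255;200m [38;2;50;255;200m[48;2;25;25;37m🬢[38;2;35;35;50m[48;2;15;15;25m🬕[38;2;35;35;50m[48;2;15;15;25m🬂[38;2;35;35;50m[48;2;15;15;25m🬕[38;2;35;35;50m[48;2;15;15;25m🬂[0m
[38;2;23;23;35m[48;2;50;255;200m🬝[38;2;15;15;25m[48;2;50;255;200m🬀[38;2;28;28;41m[48;2;50;255;200m🬊[38;2;15;15;25m[48;2;50;255;200m🬀[38;2;50;255;200m[48;2;15;15;25m🬺[38;2;50;255;200m[48;2;50;255;200m [38;2;50;255;200m[48;2;15;15;25m🬛[38;2;15;15;25m[48;2;35;35;50m🬰[38;2;35;35;50m[48;2;15;15;25m🬛[38;2;15;15;25m[48;2;35;35;50m🬰[0m
[38;2;15;15;25m[48;2;35;35;50m🬎[38;2;50;255;200m[48;2;28;28;41m🬊[38;2;50;255;200m[48;2;27;27;40m🬀[38;2;50;255;200m[48;2;28;28;41m🬊[38;2;50;255;200m[48;2;35;35;50m🬊[38;2;50;255;200m[48;2;35;35;50m🬝[38;2;50;255;200m[48;2;27;27;40m🬀[38;2;15;15;25m[48;2;35;35;50m🬎[38;2;35;35;50m[48;2;15;15;25m🬲[38;2;15;15;25m[48;2;35;35;50m🬎[0m
[38;2;15;15;25m[48;2;15;15;25m [38;2;15;15;25m[48;2;15;15;25m [38;2;35;35;50m[48;2;15;15;25m▌[38;2;15;15;25m[48;2;15;15;25m [38;2;35;35;50m[48;2;15;15;25m▌[38;2;15;15;25m[48;2;15;15;25m [38;2;35;35;50m[48;2;15;15;25m▌[38;2;15;15;25m[48;2;15;15;25m [38;2;35;35;50m[48;2;15;15;25m▌[38;2;15;15;25m[48;2;15;15;25m [0m
</frame>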